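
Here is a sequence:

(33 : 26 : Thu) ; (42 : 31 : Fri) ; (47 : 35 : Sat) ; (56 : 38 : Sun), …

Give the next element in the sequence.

For the first entry, alternating steps +9, +5, +9, +5, …: 33, 42, 47, 56 → 61.
Second entry — differences are 5, 4, 3, … (decreasing by 1 each time): 26, 31, 35, 38 → 40.
Day goes Thu, Fri, Sat, Sun → Mon (runs through the weekdays Mon→Sun).
Putting it together: (61 : 40 : Mon).

(61 : 40 : Mon)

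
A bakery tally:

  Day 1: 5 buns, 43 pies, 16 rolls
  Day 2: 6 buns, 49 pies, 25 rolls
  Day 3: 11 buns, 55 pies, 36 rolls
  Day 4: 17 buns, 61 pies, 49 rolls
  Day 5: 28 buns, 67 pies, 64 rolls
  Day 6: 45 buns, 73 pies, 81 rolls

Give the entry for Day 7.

Buns — each term is the sum of the two before it: 5, 6, 11, 17, 28, 45 → 73.
For the pies, +6 each step: 43, 49, 55, 61, 67, 73 → 79.
Rolls: perfect squares: 4², 5², 6², …, so 16, 25, 36, 49, 64, 81 → 100.
So the next row is 73 buns, 79 pies, 100 rolls.

73 buns, 79 pies, 100 rolls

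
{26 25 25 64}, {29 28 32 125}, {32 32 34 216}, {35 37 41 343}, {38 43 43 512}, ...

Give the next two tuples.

First component — +3 each step: 26, 29, 32, 35, 38 → 41 → 44.
Second component: 25, 28, 32, 37, 43 → 50 → 58 (differences are 3, 4, 5, … (increasing by 1 each time)).
Third component — alternating steps +7, +2, +7, +2, …: 25, 32, 34, 41, 43 → 50 → 52.
Fourth component: perfect cubes: 4³, 5³, 6³, …, so 64, 125, 216, 343, 512 → 729 → 1000.
Putting the parts together: {41 50 50 729} and then {44 58 52 1000}.

{41 50 50 729}, {44 58 52 1000}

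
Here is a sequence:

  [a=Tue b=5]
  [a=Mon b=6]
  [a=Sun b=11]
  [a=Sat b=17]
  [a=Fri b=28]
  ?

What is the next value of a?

A: Tue, Mon, Sun, Sat, Fri → Thu (runs backward through the weekdays Mon→Sun).

Thu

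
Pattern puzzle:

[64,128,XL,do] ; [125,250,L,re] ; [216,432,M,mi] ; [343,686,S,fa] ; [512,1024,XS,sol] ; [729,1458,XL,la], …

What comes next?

[1000,2000,L,ti]

First entry: perfect cubes: 4³, 5³, 6³, …; 64, 125, 216, 343, 512, 729 → 1000.
Second entry goes 128, 250, 432, 686, 1024, 1458 → 2000 (always 2 × the first entry).
Size — repeats XL → L → M → S → XS: XL, L, M, S, XS, XL → L.
Note: do, re, mi, fa, sol, la → ti (runs through the solfège scale do→ti).
Combining the parts gives [1000,2000,L,ti].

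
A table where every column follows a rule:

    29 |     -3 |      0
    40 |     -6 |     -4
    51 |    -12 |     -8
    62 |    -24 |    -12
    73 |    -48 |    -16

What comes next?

For the first component, +11 each step: 29, 40, 51, 62, 73 → 84.
Second component goes -3, -6, -12, -24, -48 → -96 (×2 each step).
Third component — −4 each step: 0, -4, -8, -12, -16 → -20.
So the next line is 84  -96  -20.

84  -96  -20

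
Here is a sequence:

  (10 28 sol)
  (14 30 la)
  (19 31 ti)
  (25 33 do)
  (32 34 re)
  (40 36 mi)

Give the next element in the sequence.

(49 37 fa)

First slot — differences are 4, 5, 6, … (increasing by 1 each time): 10, 14, 19, 25, 32, 40 → 49.
Second slot: 28, 30, 31, 33, 34, 36 → 37 (alternating steps +2, +1, +2, +1, …).
For the note, runs through the solfège scale do→ti: sol, la, ti, do, re, mi → fa.
So the next element is (49 37 fa).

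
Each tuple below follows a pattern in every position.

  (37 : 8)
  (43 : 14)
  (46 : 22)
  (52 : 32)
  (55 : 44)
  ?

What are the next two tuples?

(61 : 58), (64 : 74)

First component goes 37, 43, 46, 52, 55 → 61 → 64 (alternating steps +6, +3, +6, +3, …).
Second component: differences are 6, 8, 10, … (increasing by 2 each time); 8, 14, 22, 32, 44 → 58 → 74.
So the next two tuples are (61 : 58) and (64 : 74).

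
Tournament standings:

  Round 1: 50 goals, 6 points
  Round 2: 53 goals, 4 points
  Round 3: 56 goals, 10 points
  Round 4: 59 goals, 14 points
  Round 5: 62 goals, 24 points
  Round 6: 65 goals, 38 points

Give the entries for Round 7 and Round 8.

Goals goes 50, 53, 56, 59, 62, 65 → 68 → 71 (+3 each step).
Points: 6, 4, 10, 14, 24, 38 → 62 → 100 (each term is the sum of the two before it).
Putting the parts together: 68 goals, 62 points and then 71 goals, 100 points.

68 goals, 62 points; 71 goals, 100 points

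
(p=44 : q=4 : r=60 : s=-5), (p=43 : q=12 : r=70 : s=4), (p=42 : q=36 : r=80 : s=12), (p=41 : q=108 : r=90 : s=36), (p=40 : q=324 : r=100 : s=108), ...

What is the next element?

P: −1 each step; 44, 43, 42, 41, 40 → 39.
For the q, ×3 each step: 4, 12, 36, 108, 324 → 972.
R: +10 each step, so 60, 70, 80, 90, 100 → 110.
S — always the previous value of the q: -5, 4, 12, 36, 108 → 324.
Putting it together: (p=39 : q=972 : r=110 : s=324).

(p=39 : q=972 : r=110 : s=324)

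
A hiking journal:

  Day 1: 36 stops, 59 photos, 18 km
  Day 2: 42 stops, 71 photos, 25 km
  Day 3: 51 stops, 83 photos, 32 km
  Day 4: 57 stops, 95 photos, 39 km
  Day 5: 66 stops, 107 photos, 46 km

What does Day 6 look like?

Stops — alternating steps +6, +9, +6, +9, …: 36, 42, 51, 57, 66 → 72.
Photos: 59, 71, 83, 95, 107 → 119 (+12 each step).
Km goes 18, 25, 32, 39, 46 → 53 (+7 each step).
Putting it together: 72 stops, 119 photos, 53 km.

72 stops, 119 photos, 53 km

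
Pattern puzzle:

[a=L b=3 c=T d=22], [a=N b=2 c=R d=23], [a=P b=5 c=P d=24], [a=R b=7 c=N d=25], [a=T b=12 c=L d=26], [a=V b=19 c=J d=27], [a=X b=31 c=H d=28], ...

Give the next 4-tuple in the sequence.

[a=Z b=50 c=F d=29]

A: letters move forward 2 places in the alphabet; L, N, P, R, T, V, X → Z.
B: each term is the sum of the two before it; 3, 2, 5, 7, 12, 19, 31 → 50.
C goes T, R, P, N, L, J, H → F (letters move back 2 places in the alphabet).
For the d, +1 each step: 22, 23, 24, 25, 26, 27, 28 → 29.
So the next 4-tuple is [a=Z b=50 c=F d=29].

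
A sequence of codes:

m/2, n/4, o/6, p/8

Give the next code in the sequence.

Letter: letters move forward 1 place in the alphabet, so m, n, o, p → q.
Second component: +2 each step; 2, 4, 6, 8 → 10.
So the next code is q/10.

q/10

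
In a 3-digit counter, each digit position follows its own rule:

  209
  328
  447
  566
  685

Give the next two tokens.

704 then 823

First digit goes 2, 3, 4, 5, 6 → 7 → 8 (+1 each step, mod 10).
For the second digit, +2 each step, mod 10: 0, 2, 4, 6, 8 → 0 → 2.
Third digit: −1 each step, mod 10; 9, 8, 7, 6, 5 → 4 → 3.
So the next two tokens are 704 and 823.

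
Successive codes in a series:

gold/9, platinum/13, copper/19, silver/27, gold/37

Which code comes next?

platinum/49

Metal: repeats gold → platinum → copper → silver, so gold, platinum, copper, silver, gold → platinum.
Second component goes 9, 13, 19, 27, 37 → 49 (differences are 4, 6, 8, … (increasing by 2 each time)).
Combining the parts gives platinum/49.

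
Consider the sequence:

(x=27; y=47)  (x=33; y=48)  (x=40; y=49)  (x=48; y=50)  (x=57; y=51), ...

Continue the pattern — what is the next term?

(x=67; y=52)

For the x, differences are 6, 7, 8, … (increasing by 1 each time): 27, 33, 40, 48, 57 → 67.
Y: 47, 48, 49, 50, 51 → 52 (+1 each step).
So the next term is (x=67; y=52).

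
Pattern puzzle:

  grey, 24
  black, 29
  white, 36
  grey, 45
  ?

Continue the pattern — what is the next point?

black, 56

Shade: repeats grey → black → white, so grey, black, white, grey → black.
Second slot goes 24, 29, 36, 45 → 56 (differences are 5, 7, 9, … (increasing by 2 each time)).
So the next point is black, 56.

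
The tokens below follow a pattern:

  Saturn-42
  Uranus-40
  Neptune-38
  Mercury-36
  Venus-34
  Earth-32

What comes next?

Mars-30

Planet: Saturn, Uranus, Neptune, Mercury, Venus, Earth → Mars (runs through the planets Mercury→Neptune).
For the second component, −2 each step: 42, 40, 38, 36, 34, 32 → 30.
Combining the parts gives Mars-30.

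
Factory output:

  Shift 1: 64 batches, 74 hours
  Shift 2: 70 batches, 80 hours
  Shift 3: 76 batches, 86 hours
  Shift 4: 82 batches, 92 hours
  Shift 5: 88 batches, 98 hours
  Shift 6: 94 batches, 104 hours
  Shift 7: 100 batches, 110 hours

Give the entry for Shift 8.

Batches: +6 each step; 64, 70, 76, 82, 88, 94, 100 → 106.
For the hours, always 10 more than the batches: 74, 80, 86, 92, 98, 104, 110 → 116.
So the next record is 106 batches, 116 hours.

106 batches, 116 hours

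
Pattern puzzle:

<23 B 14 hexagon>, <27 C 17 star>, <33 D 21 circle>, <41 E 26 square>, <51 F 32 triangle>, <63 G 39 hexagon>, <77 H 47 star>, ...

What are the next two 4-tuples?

First slot: differences are 4, 6, 8, … (increasing by 2 each time), so 23, 27, 33, 41, 51, 63, 77 → 93 → 111.
Letter: letters move forward 1 place in the alphabet; B, C, D, E, F, G, H → I → J.
Third slot: differences are 3, 4, 5, … (increasing by 1 each time); 14, 17, 21, 26, 32, 39, 47 → 56 → 66.
Shape: repeats hexagon → star → circle → square → triangle, so hexagon, star, circle, square, triangle, hexagon, star → circle → square.
So the next two 4-tuples are <93 I 56 circle> and <111 J 66 square>.

<93 I 56 circle>, <111 J 66 square>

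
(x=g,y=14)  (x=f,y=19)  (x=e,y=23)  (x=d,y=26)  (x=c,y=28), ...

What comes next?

(x=b,y=29)

For the x, letters move back 1 place in the alphabet: g, f, e, d, c → b.
Y: 14, 19, 23, 26, 28 → 29 (differences are 5, 4, 3, … (decreasing by 1 each time)).
Combining the parts gives (x=b,y=29).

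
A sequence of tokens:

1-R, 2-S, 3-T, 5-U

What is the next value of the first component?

8

First component goes 1, 2, 3, 5 → 8 (each term is the sum of the two before it).
Letter — letters move forward 1 place in the alphabet: R, S, T, U → V.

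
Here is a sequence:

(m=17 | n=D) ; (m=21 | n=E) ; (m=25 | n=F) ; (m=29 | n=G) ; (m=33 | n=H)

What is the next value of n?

M: +4 each step, so 17, 21, 25, 29, 33 → 37.
N: letters move forward 1 place in the alphabet; D, E, F, G, H → I.

I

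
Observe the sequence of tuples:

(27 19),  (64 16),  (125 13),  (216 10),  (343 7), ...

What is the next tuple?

(512 4)

First value: 27, 64, 125, 216, 343 → 512 (perfect cubes: 3³, 4³, 5³, …).
For the second value, −3 each step: 19, 16, 13, 10, 7 → 4.
Putting it together: (512 4).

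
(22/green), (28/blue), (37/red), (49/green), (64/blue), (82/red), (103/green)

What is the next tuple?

(127/blue)

For the first coordinate, differences are 6, 9, 12, … (increasing by 3 each time): 22, 28, 37, 49, 64, 82, 103 → 127.
Colour — repeats green → blue → red: green, blue, red, green, blue, red, green → blue.
Putting it together: (127/blue).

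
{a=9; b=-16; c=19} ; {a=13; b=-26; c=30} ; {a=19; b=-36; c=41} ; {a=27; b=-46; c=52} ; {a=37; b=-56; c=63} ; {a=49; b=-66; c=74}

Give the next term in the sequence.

A — differences are 4, 6, 8, … (increasing by 2 each time): 9, 13, 19, 27, 37, 49 → 63.
B — −10 each step: -16, -26, -36, -46, -56, -66 → -76.
For the c, +11 each step: 19, 30, 41, 52, 63, 74 → 85.
So the next term is {a=63; b=-76; c=85}.

{a=63; b=-76; c=85}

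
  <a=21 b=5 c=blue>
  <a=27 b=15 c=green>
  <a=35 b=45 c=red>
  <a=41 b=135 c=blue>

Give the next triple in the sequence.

A: 21, 27, 35, 41 → 49 (alternating steps +6, +8, +6, +8, …).
B — ×3 each step: 5, 15, 45, 135 → 405.
C: repeats blue → green → red, so blue, green, red, blue → green.
Putting it together: <a=49 b=405 c=green>.

<a=49 b=405 c=green>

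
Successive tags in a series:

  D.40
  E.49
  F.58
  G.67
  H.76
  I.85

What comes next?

J.94

Letter: letters move forward 1 place in the alphabet, so D, E, F, G, H, I → J.
Second component: 40, 49, 58, 67, 76, 85 → 94 (+9 each step).
Combining the parts gives J.94.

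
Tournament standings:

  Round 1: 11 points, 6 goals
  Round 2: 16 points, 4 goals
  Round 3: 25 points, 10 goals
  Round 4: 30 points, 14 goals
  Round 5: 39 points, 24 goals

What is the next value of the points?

Points: 11, 16, 25, 30, 39 → 44 (alternating steps +5, +9, +5, +9, …).
Goals goes 6, 4, 10, 14, 24 → 38 (each term is the sum of the two before it).

44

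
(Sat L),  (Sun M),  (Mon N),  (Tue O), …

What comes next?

Day — runs through the weekdays Mon→Sun: Sat, Sun, Mon, Tue → Wed.
For the letter, letters move forward 1 place in the alphabet: L, M, N, O → P.
Combining the parts gives (Wed P).

(Wed P)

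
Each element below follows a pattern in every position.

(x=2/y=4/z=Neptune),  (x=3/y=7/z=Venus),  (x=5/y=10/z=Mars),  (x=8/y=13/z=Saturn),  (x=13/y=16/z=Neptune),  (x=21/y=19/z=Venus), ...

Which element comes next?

(x=34/y=22/z=Mars)

X goes 2, 3, 5, 8, 13, 21 → 34 (each term is the sum of the two before it).
Y: +3 each step; 4, 7, 10, 13, 16, 19 → 22.
For the z, repeats Neptune → Venus → Mars → Saturn: Neptune, Venus, Mars, Saturn, Neptune, Venus → Mars.
Putting it together: (x=34/y=22/z=Mars).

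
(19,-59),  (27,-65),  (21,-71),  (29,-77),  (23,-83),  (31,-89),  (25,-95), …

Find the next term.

(33,-101)

First slot — alternating steps +8, −6, +8, −6, …: 19, 27, 21, 29, 23, 31, 25 → 33.
Second slot — −6 each step: -59, -65, -71, -77, -83, -89, -95 → -101.
Combining the parts gives (33,-101).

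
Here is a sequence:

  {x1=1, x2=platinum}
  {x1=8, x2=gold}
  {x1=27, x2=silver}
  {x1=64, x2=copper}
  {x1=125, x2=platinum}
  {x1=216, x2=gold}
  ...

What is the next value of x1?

343

X1: perfect cubes: 1³, 2³, 3³, …; 1, 8, 27, 64, 125, 216 → 343.
X2 goes platinum, gold, silver, copper, platinum, gold → silver (repeats platinum → gold → silver → copper).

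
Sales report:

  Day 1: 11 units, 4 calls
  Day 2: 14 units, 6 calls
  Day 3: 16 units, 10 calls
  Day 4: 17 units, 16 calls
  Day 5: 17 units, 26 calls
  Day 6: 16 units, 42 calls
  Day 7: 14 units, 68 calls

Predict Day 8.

11 units, 110 calls

Units: 11, 14, 16, 17, 17, 16, 14 → 11 (differences are 3, 2, 1, … (decreasing by 1 each time)).
Calls goes 4, 6, 10, 16, 26, 42, 68 → 110 (each term is the sum of the two before it).
Putting it together: 11 units, 110 calls.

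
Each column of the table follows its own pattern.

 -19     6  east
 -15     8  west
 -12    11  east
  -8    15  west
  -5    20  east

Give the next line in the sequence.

-1  26  west

First component: alternating steps +4, +3, +4, +3, …, so -19, -15, -12, -8, -5 → -1.
Second component: differences are 2, 3, 4, … (increasing by 1 each time), so 6, 8, 11, 15, 20 → 26.
Direction: alternates east ↔ west; east, west, east, west, east → west.
Putting it together: -1  26  west.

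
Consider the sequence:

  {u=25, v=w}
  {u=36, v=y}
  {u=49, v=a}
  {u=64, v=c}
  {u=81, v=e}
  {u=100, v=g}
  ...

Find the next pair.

{u=121, v=i}

U — perfect squares: 5², 6², 7², …: 25, 36, 49, 64, 81, 100 → 121.
V: letters move forward 2 places in the alphabet, wrapping Z→A, so w, y, a, c, e, g → i.
So the next pair is {u=121, v=i}.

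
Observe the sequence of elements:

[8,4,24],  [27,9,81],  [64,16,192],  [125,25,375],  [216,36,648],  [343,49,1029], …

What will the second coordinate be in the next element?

64

Second coordinate goes 4, 9, 16, 25, 36, 49 → 64 (perfect squares: 2², 3², 4², …).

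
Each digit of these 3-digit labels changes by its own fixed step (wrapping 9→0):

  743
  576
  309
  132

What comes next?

First digit: −2 each step, mod 10, so 7, 5, 3, 1 → 9.
For the second digit, +3 each step, mod 10: 4, 7, 0, 3 → 6.
Third digit: +3 each step, mod 10; 3, 6, 9, 2 → 5.
Putting it together: 965.

965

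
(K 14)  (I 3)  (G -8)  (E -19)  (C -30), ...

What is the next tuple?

Letter: K, I, G, E, C → A (letters move back 2 places in the alphabet).
Second part: 14, 3, -8, -19, -30 → -41 (−11 each step).
So the next tuple is (A -41).

(A -41)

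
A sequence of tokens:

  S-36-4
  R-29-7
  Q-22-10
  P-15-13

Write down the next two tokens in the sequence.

O-8-16, N-1-19

Letter goes S, R, Q, P → O → N (letters move back 1 place in the alphabet).
Second component — −7 each step: 36, 29, 22, 15 → 8 → 1.
Third component: 4, 7, 10, 13 → 16 → 19 (+3 each step).
Putting the parts together: O-8-16 and then N-1-19.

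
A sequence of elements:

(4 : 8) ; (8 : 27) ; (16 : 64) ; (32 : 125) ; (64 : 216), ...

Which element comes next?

(128 : 343)

First entry goes 4, 8, 16, 32, 64 → 128 (×2 each step).
Second entry — perfect cubes: 2³, 3³, 4³, …: 8, 27, 64, 125, 216 → 343.
Combining the parts gives (128 : 343).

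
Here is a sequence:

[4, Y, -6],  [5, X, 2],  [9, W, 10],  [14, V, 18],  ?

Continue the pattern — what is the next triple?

First value goes 4, 5, 9, 14 → 23 (each term is the sum of the two before it).
Letter: letters move back 1 place in the alphabet, so Y, X, W, V → U.
Third value: -6, 2, 10, 18 → 26 (+8 each step).
Putting it together: [23, U, 26].

[23, U, 26]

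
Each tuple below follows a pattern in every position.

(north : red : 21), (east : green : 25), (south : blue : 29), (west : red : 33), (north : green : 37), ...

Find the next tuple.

Direction goes north, east, south, west, north → east (repeats north → east → south → west).
Colour: repeats red → green → blue, so red, green, blue, red, green → blue.
Third part — +4 each step: 21, 25, 29, 33, 37 → 41.
Putting it together: (east : blue : 41).

(east : blue : 41)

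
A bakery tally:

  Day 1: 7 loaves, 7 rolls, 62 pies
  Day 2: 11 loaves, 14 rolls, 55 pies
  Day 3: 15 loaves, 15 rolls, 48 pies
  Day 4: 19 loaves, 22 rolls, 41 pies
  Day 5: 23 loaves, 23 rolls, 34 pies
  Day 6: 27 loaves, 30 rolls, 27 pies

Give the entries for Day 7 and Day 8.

31 loaves, 31 rolls, 20 pies; 35 loaves, 38 rolls, 13 pies

Loaves — +4 each step: 7, 11, 15, 19, 23, 27 → 31 → 35.
Rolls: alternating steps +7, +1, +7, +1, …; 7, 14, 15, 22, 23, 30 → 31 → 38.
Pies goes 62, 55, 48, 41, 34, 27 → 20 → 13 (−7 each step).
So the next two records are 31 loaves, 31 rolls, 20 pies and 35 loaves, 38 rolls, 13 pies.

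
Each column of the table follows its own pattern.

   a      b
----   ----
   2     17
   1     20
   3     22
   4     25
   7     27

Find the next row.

Column a — each term is the sum of the two before it: 2, 1, 3, 4, 7 → 11.
For the column b, alternating steps +3, +2, +3, +2, …: 17, 20, 22, 25, 27 → 30.
Combining the parts gives 11  30.

11  30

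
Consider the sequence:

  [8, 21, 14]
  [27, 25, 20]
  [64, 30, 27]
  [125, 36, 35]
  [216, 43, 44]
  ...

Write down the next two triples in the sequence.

First component: perfect cubes: 2³, 3³, 4³, …, so 8, 27, 64, 125, 216 → 343 → 512.
Second component: differences are 4, 5, 6, … (increasing by 1 each time); 21, 25, 30, 36, 43 → 51 → 60.
Third component: differences are 6, 7, 8, … (increasing by 1 each time); 14, 20, 27, 35, 44 → 54 → 65.
So the next two triples are [343, 51, 54] and [512, 60, 65].

[343, 51, 54], [512, 60, 65]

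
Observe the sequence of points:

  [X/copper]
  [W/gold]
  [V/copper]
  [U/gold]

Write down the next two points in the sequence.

Letter — letters move back 1 place in the alphabet: X, W, V, U → T → S.
For the metal, alternates copper ↔ gold: copper, gold, copper, gold → copper → gold.
So the next two points are [T/copper] and [S/gold].

[T/copper], [S/gold]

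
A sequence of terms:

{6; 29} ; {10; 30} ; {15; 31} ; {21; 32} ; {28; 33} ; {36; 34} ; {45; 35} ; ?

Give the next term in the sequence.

{55; 36}

First part: 6, 10, 15, 21, 28, 36, 45 → 55 (differences are 4, 5, 6, … (increasing by 1 each time)).
Second part: 29, 30, 31, 32, 33, 34, 35 → 36 (+1 each step).
Combining the parts gives {55; 36}.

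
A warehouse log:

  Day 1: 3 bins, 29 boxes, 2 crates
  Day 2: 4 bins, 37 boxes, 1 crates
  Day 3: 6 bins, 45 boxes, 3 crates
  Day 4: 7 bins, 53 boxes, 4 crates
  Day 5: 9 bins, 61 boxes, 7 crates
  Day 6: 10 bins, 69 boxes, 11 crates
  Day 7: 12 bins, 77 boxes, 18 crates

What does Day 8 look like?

13 bins, 85 boxes, 29 crates

Bins goes 3, 4, 6, 7, 9, 10, 12 → 13 (alternating steps +1, +2, +1, +2, …).
Boxes: 29, 37, 45, 53, 61, 69, 77 → 85 (+8 each step).
Crates: each term is the sum of the two before it; 2, 1, 3, 4, 7, 11, 18 → 29.
Combining the parts gives 13 bins, 85 boxes, 29 crates.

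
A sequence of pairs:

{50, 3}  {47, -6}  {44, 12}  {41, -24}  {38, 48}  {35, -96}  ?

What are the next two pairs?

{32, 192}, {29, -384}

For the first value, −3 each step: 50, 47, 44, 41, 38, 35 → 32 → 29.
For the second value, ×(-2) each step: 3, -6, 12, -24, 48, -96 → 192 → -384.
Putting the parts together: {32, 192} and then {29, -384}.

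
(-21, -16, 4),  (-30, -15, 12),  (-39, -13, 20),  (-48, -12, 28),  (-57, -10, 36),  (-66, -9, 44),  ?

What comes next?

(-75, -7, 52)

First entry: −9 each step, so -21, -30, -39, -48, -57, -66 → -75.
Second entry goes -16, -15, -13, -12, -10, -9 → -7 (alternating steps +1, +2, +1, +2, …).
Third entry — +8 each step: 4, 12, 20, 28, 36, 44 → 52.
Putting it together: (-75, -7, 52).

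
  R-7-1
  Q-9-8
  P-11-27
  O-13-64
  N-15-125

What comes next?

Letter: R, Q, P, O, N → M (letters move back 1 place in the alphabet).
Second component — +2 each step: 7, 9, 11, 13, 15 → 17.
Third component — perfect cubes: 1³, 2³, 3³, …: 1, 8, 27, 64, 125 → 216.
So the next label is M-17-216.

M-17-216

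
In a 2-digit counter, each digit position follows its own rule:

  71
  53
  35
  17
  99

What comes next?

71

First digit: −2 each step, mod 10; 7, 5, 3, 1, 9 → 7.
Second digit: 1, 3, 5, 7, 9 → 1 (+2 each step, mod 10).
Combining the parts gives 71.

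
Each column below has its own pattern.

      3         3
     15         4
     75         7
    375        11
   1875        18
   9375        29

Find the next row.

46875  47

First component: ×5 each step; 3, 15, 75, 375, 1875, 9375 → 46875.
Second component: 3, 4, 7, 11, 18, 29 → 47 (each term is the sum of the two before it).
Combining the parts gives 46875  47.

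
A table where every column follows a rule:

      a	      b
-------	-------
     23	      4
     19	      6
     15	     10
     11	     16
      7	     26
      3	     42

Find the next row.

Column a: −4 each step; 23, 19, 15, 11, 7, 3 → -1.
Column b — each term is the sum of the two before it: 4, 6, 10, 16, 26, 42 → 68.
Putting it together: -1  68.

-1  68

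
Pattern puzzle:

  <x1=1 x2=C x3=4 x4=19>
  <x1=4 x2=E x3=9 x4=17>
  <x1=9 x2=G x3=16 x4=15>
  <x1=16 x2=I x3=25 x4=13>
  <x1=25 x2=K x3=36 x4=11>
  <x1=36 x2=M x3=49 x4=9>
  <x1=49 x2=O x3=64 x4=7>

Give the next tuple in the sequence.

X1: perfect squares: 1², 2², 3², …; 1, 4, 9, 16, 25, 36, 49 → 64.
For the x2, letters move forward 2 places in the alphabet: C, E, G, I, K, M, O → Q.
X3: perfect squares: 2², 3², 4², …; 4, 9, 16, 25, 36, 49, 64 → 81.
X4: −2 each step; 19, 17, 15, 13, 11, 9, 7 → 5.
Combining the parts gives <x1=64 x2=Q x3=81 x4=5>.

<x1=64 x2=Q x3=81 x4=5>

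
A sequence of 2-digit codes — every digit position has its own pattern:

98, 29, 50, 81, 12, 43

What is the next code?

74

First digit — +3 each step, mod 10: 9, 2, 5, 8, 1, 4 → 7.
Second digit goes 8, 9, 0, 1, 2, 3 → 4 (+1 each step, mod 10).
Combining the parts gives 74.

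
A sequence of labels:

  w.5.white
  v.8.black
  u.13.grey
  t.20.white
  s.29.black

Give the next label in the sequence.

r.40.grey

Letter: letters move back 1 place in the alphabet; w, v, u, t, s → r.
Second component: 5, 8, 13, 20, 29 → 40 (differences are 3, 5, 7, … (increasing by 2 each time)).
Shade — repeats white → black → grey: white, black, grey, white, black → grey.
So the next label is r.40.grey.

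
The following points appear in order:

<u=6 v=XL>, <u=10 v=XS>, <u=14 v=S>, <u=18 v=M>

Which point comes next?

<u=22 v=L>

U: +4 each step, so 6, 10, 14, 18 → 22.
V: XL, XS, S, M → L (runs through clothing sizes XS→XL).
Combining the parts gives <u=22 v=L>.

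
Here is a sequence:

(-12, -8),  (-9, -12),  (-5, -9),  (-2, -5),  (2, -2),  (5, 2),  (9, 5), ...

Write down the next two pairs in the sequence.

First component: alternating steps +3, +4, +3, +4, …; -12, -9, -5, -2, 2, 5, 9 → 12 → 16.
Second component: always the previous value of the first component, so -8, -12, -9, -5, -2, 2, 5 → 9 → 12.
Putting the parts together: (12, 9) and then (16, 12).

(12, 9), (16, 12)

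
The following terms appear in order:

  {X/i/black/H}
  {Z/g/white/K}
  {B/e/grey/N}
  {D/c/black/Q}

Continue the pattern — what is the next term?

{F/a/white/T}

First letter: X, Z, B, D → F (letters move forward 2 places in the alphabet, wrapping Z→A).
Second letter: letters move back 2 places in the alphabet; i, g, e, c → a.
Shade goes black, white, grey, black → white (repeats black → white → grey).
Third letter goes H, K, N, Q → T (letters move forward 3 places in the alphabet).
Combining the parts gives {F/a/white/T}.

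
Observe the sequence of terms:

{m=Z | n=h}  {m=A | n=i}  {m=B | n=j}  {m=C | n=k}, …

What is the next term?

{m=D | n=l}

M: letters move forward 1 place in the alphabet, wrapping Z→A, so Z, A, B, C → D.
N: h, i, j, k → l (letters move forward 1 place in the alphabet).
So the next term is {m=D | n=l}.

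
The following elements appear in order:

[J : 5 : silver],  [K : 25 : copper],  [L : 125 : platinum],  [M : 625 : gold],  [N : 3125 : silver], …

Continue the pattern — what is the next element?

Letter goes J, K, L, M, N → O (letters move forward 1 place in the alphabet).
Second part: ×5 each step; 5, 25, 125, 625, 3125 → 15625.
Metal: silver, copper, platinum, gold, silver → copper (repeats silver → copper → platinum → gold).
So the next element is [O : 15625 : copper].

[O : 15625 : copper]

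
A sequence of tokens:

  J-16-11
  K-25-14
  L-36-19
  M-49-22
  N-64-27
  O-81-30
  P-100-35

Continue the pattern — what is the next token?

For the letter, letters move forward 1 place in the alphabet: J, K, L, M, N, O, P → Q.
Second component: perfect squares: 4², 5², 6², …; 16, 25, 36, 49, 64, 81, 100 → 121.
Third component — alternating steps +3, +5, +3, +5, …: 11, 14, 19, 22, 27, 30, 35 → 38.
So the next token is Q-121-38.

Q-121-38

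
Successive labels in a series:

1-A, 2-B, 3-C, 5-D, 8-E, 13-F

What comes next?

21-G

First component — each term is the sum of the two before it: 1, 2, 3, 5, 8, 13 → 21.
Letter: A, B, C, D, E, F → G (letters move forward 1 place in the alphabet).
So the next label is 21-G.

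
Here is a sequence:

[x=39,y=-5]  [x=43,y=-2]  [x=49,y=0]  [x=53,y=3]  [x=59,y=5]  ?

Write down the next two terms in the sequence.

X: 39, 43, 49, 53, 59 → 63 → 69 (alternating steps +4, +6, +4, +6, …).
For the y, alternating steps +3, +2, +3, +2, …: -5, -2, 0, 3, 5 → 8 → 10.
Putting the parts together: [x=63,y=8] and then [x=69,y=10].

[x=63,y=8], [x=69,y=10]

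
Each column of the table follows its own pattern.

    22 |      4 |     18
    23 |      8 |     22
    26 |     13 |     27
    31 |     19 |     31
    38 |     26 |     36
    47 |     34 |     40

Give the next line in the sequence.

58  43  45

For the first component, differences are 1, 3, 5, … (increasing by 2 each time): 22, 23, 26, 31, 38, 47 → 58.
Second component: differences are 4, 5, 6, … (increasing by 1 each time); 4, 8, 13, 19, 26, 34 → 43.
Third component goes 18, 22, 27, 31, 36, 40 → 45 (alternating steps +4, +5, +4, +5, …).
Combining the parts gives 58  43  45.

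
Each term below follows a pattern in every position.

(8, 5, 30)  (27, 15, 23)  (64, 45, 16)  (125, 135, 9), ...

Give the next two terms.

First value: perfect cubes: 2³, 3³, 4³, …, so 8, 27, 64, 125 → 216 → 343.
Second value: ×3 each step, so 5, 15, 45, 135 → 405 → 1215.
Third value — −7 each step: 30, 23, 16, 9 → 2 → -5.
So the next two terms are (216, 405, 2) and (343, 1215, -5).

(216, 405, 2), (343, 1215, -5)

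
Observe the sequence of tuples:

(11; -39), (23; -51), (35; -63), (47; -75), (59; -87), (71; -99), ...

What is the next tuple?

(83; -111)

First coordinate — +12 each step: 11, 23, 35, 47, 59, 71 → 83.
Second coordinate: −12 each step; -39, -51, -63, -75, -87, -99 → -111.
Putting it together: (83; -111).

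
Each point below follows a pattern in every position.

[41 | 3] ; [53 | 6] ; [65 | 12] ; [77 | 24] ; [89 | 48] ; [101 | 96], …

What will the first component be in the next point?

113

First component: +12 each step; 41, 53, 65, 77, 89, 101 → 113.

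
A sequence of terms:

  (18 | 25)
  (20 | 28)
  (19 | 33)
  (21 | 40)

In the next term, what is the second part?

49

Second part — differences are 3, 5, 7, … (increasing by 2 each time): 25, 28, 33, 40 → 49.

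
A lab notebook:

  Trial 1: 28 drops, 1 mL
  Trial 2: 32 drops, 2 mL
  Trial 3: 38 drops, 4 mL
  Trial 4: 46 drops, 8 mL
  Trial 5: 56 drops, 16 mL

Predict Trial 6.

Drops: differences are 4, 6, 8, … (increasing by 2 each time); 28, 32, 38, 46, 56 → 68.
ML — ×2 each step: 1, 2, 4, 8, 16 → 32.
Putting it together: 68 drops, 32 mL.

68 drops, 32 mL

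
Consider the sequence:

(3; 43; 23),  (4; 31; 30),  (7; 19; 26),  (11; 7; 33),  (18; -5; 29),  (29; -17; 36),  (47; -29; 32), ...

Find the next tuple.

(76; -41; 39)

First entry — each term is the sum of the two before it: 3, 4, 7, 11, 18, 29, 47 → 76.
Second entry: −12 each step; 43, 31, 19, 7, -5, -17, -29 → -41.
For the third entry, alternating steps +7, −4, +7, −4, …: 23, 30, 26, 33, 29, 36, 32 → 39.
So the next tuple is (76; -41; 39).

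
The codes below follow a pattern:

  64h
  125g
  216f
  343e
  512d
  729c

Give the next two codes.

First component: perfect cubes: 4³, 5³, 6³, …, so 64, 125, 216, 343, 512, 729 → 1000 → 1331.
For the letter, letters move back 1 place in the alphabet: h, g, f, e, d, c → b → a.
Putting the parts together: 1000b and then 1331a.

1000b, 1331a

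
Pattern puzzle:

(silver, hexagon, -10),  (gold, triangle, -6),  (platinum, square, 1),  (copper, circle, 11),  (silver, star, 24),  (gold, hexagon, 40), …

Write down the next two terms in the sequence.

Metal: repeats silver → gold → platinum → copper; silver, gold, platinum, copper, silver, gold → platinum → copper.
Shape: repeats hexagon → triangle → square → circle → star; hexagon, triangle, square, circle, star, hexagon → triangle → square.
Third part — differences are 4, 7, 10, … (increasing by 3 each time): -10, -6, 1, 11, 24, 40 → 59 → 81.
Putting the parts together: (platinum, triangle, 59) and then (copper, square, 81).

(platinum, triangle, 59), (copper, square, 81)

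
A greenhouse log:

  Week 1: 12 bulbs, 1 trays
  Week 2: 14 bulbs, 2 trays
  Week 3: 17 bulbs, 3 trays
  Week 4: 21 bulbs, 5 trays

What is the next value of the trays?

For the trays, each term is the sum of the two before it: 1, 2, 3, 5 → 8.

8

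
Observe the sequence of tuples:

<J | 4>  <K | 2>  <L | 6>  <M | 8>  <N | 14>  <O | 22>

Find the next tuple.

Letter: letters move forward 1 place in the alphabet; J, K, L, M, N, O → P.
Second slot: each term is the sum of the two before it; 4, 2, 6, 8, 14, 22 → 36.
Combining the parts gives <P | 36>.

<P | 36>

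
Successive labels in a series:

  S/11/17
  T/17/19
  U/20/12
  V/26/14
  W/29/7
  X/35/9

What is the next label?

Letter: letters move forward 1 place in the alphabet, so S, T, U, V, W, X → Y.
Second component: alternating steps +6, +3, +6, +3, …; 11, 17, 20, 26, 29, 35 → 38.
Third component: alternating steps +2, −7, +2, −7, …, so 17, 19, 12, 14, 7, 9 → 2.
Putting it together: Y/38/2.

Y/38/2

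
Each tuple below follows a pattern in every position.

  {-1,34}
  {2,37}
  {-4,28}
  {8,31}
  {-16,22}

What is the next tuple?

{32,25}

First part — ×(-2) each step: -1, 2, -4, 8, -16 → 32.
Second part: alternating steps +3, −9, +3, −9, …; 34, 37, 28, 31, 22 → 25.
Putting it together: {32,25}.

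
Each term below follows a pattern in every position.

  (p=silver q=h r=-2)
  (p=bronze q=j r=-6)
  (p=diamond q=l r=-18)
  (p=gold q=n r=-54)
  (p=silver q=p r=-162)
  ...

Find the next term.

(p=bronze q=r r=-486)

For the p, repeats silver → bronze → diamond → gold: silver, bronze, diamond, gold, silver → bronze.
Q: letters move forward 2 places in the alphabet; h, j, l, n, p → r.
R: -2, -6, -18, -54, -162 → -486 (×3 each step).
Putting it together: (p=bronze q=r r=-486).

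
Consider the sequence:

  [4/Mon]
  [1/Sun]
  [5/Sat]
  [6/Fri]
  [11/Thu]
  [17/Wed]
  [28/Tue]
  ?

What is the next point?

First component: each term is the sum of the two before it; 4, 1, 5, 6, 11, 17, 28 → 45.
Day: runs backward through the weekdays Mon→Sun; Mon, Sun, Sat, Fri, Thu, Wed, Tue → Mon.
So the next point is [45/Mon].

[45/Mon]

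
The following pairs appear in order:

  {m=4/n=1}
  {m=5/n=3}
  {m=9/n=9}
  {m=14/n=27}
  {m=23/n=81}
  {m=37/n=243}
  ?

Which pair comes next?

{m=60/n=729}

M: 4, 5, 9, 14, 23, 37 → 60 (each term is the sum of the two before it).
N: ×3 each step; 1, 3, 9, 27, 81, 243 → 729.
Putting it together: {m=60/n=729}.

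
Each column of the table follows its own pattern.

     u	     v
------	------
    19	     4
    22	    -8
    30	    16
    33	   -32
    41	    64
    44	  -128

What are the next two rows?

52  256; 55  -512

Column u: 19, 22, 30, 33, 41, 44 → 52 → 55 (alternating steps +3, +8, +3, +8, …).
For the column v, ×(-2) each step: 4, -8, 16, -32, 64, -128 → 256 → -512.
So the next two rows are 52  256 and 55  -512.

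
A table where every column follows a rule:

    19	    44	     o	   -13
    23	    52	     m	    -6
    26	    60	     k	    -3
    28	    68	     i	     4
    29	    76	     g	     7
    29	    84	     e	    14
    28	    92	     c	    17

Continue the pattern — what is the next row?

26  100  a  24

First component: differences are 4, 3, 2, … (decreasing by 1 each time); 19, 23, 26, 28, 29, 29, 28 → 26.
Second component: +8 each step; 44, 52, 60, 68, 76, 84, 92 → 100.
Letter: o, m, k, i, g, e, c → a (letters move back 2 places in the alphabet).
For the fourth component, alternating steps +7, +3, +7, +3, …: -13, -6, -3, 4, 7, 14, 17 → 24.
So the next row is 26  100  a  24.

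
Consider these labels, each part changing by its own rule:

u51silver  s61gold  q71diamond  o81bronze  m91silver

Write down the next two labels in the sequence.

k101gold, i111diamond

Letter: u, s, q, o, m → k → i (letters move back 2 places in the alphabet).
Second component — +10 each step: 51, 61, 71, 81, 91 → 101 → 111.
Rank: silver, gold, diamond, bronze, silver → gold → diamond (repeats silver → gold → diamond → bronze).
So the next two labels are k101gold and i111diamond.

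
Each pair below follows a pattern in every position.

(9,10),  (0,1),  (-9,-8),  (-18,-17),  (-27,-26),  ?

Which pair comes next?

First slot: 9, 0, -9, -18, -27 → -36 (−9 each step).
Second slot: always 1 more than the first slot; 10, 1, -8, -17, -26 → -35.
Putting it together: (-36,-35).

(-36,-35)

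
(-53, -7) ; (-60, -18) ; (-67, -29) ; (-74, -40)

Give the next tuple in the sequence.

(-81, -51)

For the first coordinate, −7 each step: -53, -60, -67, -74 → -81.
Second coordinate: -7, -18, -29, -40 → -51 (−11 each step).
So the next tuple is (-81, -51).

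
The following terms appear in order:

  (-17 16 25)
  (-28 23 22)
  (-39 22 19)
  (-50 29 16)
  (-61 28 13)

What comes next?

(-72 35 10)

First slot: −11 each step; -17, -28, -39, -50, -61 → -72.
Second slot: 16, 23, 22, 29, 28 → 35 (alternating steps +7, −1, +7, −1, …).
For the third slot, −3 each step: 25, 22, 19, 16, 13 → 10.
So the next term is (-72 35 10).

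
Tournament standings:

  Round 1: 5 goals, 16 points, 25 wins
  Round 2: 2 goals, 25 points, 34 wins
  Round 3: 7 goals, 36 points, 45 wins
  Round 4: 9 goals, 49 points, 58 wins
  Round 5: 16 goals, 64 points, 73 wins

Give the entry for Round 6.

25 goals, 81 points, 90 wins

For the goals, each term is the sum of the two before it: 5, 2, 7, 9, 16 → 25.
Points — perfect squares: 4², 5², 6², …: 16, 25, 36, 49, 64 → 81.
Wins: always 9 more than the points, so 25, 34, 45, 58, 73 → 90.
Combining the parts gives 25 goals, 81 points, 90 wins.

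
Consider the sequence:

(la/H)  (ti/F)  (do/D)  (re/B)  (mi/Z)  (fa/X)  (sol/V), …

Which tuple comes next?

(la/T)

Note: la, ti, do, re, mi, fa, sol → la (runs through the solfège scale do→ti).
Letter: letters move back 2 places in the alphabet, wrapping A→Z; H, F, D, B, Z, X, V → T.
So the next tuple is (la/T).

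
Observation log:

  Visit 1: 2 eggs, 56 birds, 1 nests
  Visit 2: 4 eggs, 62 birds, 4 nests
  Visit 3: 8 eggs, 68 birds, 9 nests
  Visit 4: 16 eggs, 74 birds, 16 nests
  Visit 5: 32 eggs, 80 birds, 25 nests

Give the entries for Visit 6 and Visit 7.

Eggs — ×2 each step: 2, 4, 8, 16, 32 → 64 → 128.
Birds: +6 each step; 56, 62, 68, 74, 80 → 86 → 92.
Nests — perfect squares: 1², 2², 3², …: 1, 4, 9, 16, 25 → 36 → 49.
So the next two records are 64 eggs, 86 birds, 36 nests and 128 eggs, 92 birds, 49 nests.

64 eggs, 86 birds, 36 nests; 128 eggs, 92 birds, 49 nests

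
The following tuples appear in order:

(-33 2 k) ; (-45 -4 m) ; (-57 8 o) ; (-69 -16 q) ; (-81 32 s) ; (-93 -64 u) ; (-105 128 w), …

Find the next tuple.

First component: −12 each step; -33, -45, -57, -69, -81, -93, -105 → -117.
Second component: 2, -4, 8, -16, 32, -64, 128 → -256 (×(-2) each step).
Letter: letters move forward 2 places in the alphabet; k, m, o, q, s, u, w → y.
Putting it together: (-117 -256 y).

(-117 -256 y)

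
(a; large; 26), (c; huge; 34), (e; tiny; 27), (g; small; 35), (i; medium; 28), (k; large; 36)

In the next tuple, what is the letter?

m

Letter: letters move forward 2 places in the alphabet; a, c, e, g, i, k → m.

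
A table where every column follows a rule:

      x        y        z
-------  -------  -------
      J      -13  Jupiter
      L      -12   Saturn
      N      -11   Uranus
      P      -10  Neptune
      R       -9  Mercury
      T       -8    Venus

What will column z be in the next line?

Column z — runs through the planets Mercury→Neptune: Jupiter, Saturn, Uranus, Neptune, Mercury, Venus → Earth.

Earth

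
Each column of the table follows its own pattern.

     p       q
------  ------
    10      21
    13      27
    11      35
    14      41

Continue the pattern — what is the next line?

Column p: alternating steps +3, −2, +3, −2, …, so 10, 13, 11, 14 → 12.
Column q: 21, 27, 35, 41 → 49 (alternating steps +6, +8, +6, +8, …).
Combining the parts gives 12  49.

12  49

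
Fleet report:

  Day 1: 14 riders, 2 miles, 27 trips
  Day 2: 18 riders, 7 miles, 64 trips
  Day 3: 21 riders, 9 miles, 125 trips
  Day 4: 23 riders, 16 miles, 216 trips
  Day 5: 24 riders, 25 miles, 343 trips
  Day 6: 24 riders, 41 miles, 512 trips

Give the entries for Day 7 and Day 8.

Riders — differences are 4, 3, 2, … (decreasing by 1 each time): 14, 18, 21, 23, 24, 24 → 23 → 21.
For the miles, each term is the sum of the two before it: 2, 7, 9, 16, 25, 41 → 66 → 107.
Trips: 27, 64, 125, 216, 343, 512 → 729 → 1000 (perfect cubes: 3³, 4³, 5³, …).
So the next two rows are 23 riders, 66 miles, 729 trips and 21 riders, 107 miles, 1000 trips.

23 riders, 66 miles, 729 trips; 21 riders, 107 miles, 1000 trips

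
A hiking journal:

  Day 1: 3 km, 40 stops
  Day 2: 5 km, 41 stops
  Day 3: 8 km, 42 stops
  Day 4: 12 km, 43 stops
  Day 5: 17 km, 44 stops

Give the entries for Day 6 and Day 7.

Km goes 3, 5, 8, 12, 17 → 23 → 30 (differences are 2, 3, 4, … (increasing by 1 each time)).
For the stops, +1 each step: 40, 41, 42, 43, 44 → 45 → 46.
So the next two records are 23 km, 45 stops and 30 km, 46 stops.

23 km, 45 stops; 30 km, 46 stops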